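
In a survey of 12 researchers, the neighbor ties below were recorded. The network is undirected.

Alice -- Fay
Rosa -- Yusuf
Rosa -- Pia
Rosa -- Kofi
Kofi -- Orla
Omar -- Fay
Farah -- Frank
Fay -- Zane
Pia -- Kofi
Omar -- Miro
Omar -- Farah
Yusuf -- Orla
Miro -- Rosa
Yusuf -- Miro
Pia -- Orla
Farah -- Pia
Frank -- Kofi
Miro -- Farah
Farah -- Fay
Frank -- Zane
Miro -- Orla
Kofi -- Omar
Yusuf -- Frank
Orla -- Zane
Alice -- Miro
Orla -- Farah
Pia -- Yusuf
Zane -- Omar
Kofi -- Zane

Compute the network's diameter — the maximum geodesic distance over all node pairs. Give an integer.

Eccentricity of each node (its greatest distance to any other): Alice:3, Farah:2, Fay:3, Frank:3, Kofi:3, Miro:2, Omar:2, Orla:2, Pia:3, Rosa:3, Yusuf:3, Zane:2.
The maximum eccentricity is 3, realized for instance by the pair Kofi–Alice via Kofi – Omar – Miro – Alice. So the diameter is 3.

3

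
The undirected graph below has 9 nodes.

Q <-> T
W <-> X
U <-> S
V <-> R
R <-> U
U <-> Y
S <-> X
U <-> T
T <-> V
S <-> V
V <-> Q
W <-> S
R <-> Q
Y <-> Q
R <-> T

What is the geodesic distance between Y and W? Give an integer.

One shortest route is Y – U – S – W, which uses 3 edges, and at distance 2 from Y we only reach {R, S, T, V}, which does not include W. So d(Y,W) = 3.

3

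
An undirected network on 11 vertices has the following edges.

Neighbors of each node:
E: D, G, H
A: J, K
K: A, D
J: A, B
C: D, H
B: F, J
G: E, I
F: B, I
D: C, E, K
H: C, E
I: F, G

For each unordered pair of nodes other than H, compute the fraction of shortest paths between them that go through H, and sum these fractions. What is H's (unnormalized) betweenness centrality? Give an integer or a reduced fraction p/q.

2

Pairs whose geodesics pass through H — G–C: 1/2; I–C: 1/2; F–C: 1/2; C–E: 1/2.
All other pairs contribute 0.
Summing the contributions gives betweenness(H) = 2.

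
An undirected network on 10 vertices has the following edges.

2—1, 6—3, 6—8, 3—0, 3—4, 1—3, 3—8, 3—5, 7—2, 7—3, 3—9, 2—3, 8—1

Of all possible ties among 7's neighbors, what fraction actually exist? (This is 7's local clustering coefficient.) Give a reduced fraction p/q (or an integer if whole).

7's neighbors: 2 and 3 (k = 2).
Possible neighbor pairs: C(2,2) = 1. Edges among them: 2–3 → e = 1.
Clustering(7) = 1/1.

1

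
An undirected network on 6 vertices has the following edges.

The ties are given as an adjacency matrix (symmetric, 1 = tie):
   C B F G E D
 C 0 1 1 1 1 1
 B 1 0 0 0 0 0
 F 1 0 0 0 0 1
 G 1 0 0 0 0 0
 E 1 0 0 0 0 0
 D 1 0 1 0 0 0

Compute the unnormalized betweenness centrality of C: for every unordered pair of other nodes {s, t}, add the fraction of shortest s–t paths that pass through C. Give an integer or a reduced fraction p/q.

9

Pairs whose geodesics pass through C — B–F: 1; B–G: 1; B–E: 1; B–D: 1; F–G: 1; F–E: 1; G–E: 1; G–D: 1; E–D: 1.
All other pairs contribute 0.
Summing the contributions gives betweenness(C) = 9.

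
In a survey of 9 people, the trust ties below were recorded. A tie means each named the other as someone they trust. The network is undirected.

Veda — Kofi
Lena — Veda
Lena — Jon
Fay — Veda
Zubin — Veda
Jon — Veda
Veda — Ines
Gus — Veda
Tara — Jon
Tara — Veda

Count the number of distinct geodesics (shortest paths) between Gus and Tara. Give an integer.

1

The shortest distance is 2, and the only length-2 path is Gus–Veda–Tara. So there is exactly 1 shortest path.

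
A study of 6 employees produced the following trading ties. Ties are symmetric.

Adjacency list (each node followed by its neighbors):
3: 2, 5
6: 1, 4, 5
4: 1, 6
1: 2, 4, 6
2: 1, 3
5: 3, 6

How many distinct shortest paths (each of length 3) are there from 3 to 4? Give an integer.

The shortest distance is 3. The length-3 paths are: 3–2–1–4; 3–5–6–4.
That gives 2 distinct shortest paths.

2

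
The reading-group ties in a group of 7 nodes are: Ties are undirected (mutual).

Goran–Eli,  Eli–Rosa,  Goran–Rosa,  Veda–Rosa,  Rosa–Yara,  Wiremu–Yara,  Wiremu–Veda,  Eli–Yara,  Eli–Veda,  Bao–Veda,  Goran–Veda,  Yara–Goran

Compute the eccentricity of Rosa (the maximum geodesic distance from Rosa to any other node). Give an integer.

2

Distances from Rosa: Bao:2, Eli:1, Goran:1, Veda:1, Wiremu:2, Yara:1.
The largest is 2 (to Wiremu and Bao), so the eccentricity of Rosa is 2.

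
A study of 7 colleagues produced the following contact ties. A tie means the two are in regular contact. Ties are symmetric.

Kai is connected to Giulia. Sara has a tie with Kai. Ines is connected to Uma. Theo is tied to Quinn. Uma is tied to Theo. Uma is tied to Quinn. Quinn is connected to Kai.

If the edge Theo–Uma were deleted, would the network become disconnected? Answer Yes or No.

No

Even without that edge, Theo still reaches Uma via Theo – Quinn – Uma, so the network stays connected. Not a bridge.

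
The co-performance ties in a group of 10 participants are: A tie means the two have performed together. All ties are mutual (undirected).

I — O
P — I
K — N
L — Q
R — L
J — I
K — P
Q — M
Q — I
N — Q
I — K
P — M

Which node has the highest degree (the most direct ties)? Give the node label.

Degrees — I:5, J:1, K:3, L:2, M:2, N:2, O:1, P:3, Q:4, R:1.
The maximum is 5, attained only by I.

I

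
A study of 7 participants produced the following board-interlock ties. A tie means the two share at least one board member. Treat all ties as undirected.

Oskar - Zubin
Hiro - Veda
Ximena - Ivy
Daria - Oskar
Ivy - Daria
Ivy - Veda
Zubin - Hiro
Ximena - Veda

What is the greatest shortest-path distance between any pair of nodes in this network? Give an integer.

Eccentricity of each node (its greatest distance to any other): Daria:3, Hiro:3, Ivy:3, Oskar:3, Veda:3, Ximena:3, Zubin:3.
The maximum eccentricity is 3, realized for instance by the pair Oskar–Veda via Oskar – Zubin – Hiro – Veda. So the diameter is 3.

3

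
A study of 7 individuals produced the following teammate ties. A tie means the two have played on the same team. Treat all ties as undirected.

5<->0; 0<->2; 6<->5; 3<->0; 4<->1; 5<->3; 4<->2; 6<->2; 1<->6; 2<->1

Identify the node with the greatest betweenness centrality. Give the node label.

2

Unnormalized betweenness of each node: 0:10/3, 1:5/6, 2:31/6, 3:0, 4:0, 5:2, 6:8/3.
2 has the largest value, 31/6, making it the main broker — the node through which the most shortest paths run.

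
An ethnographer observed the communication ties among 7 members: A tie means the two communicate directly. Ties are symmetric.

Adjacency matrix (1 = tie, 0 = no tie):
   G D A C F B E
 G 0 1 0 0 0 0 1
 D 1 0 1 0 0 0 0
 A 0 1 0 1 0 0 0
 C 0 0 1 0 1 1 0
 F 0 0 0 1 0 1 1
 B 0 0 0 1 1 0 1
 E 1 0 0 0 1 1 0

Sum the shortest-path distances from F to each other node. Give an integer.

10

Distances from F: A:2, B:1, C:1, D:3, E:1, G:2.
Sum = 2 + 1 + 1 + 3 + 1 + 2 = 10.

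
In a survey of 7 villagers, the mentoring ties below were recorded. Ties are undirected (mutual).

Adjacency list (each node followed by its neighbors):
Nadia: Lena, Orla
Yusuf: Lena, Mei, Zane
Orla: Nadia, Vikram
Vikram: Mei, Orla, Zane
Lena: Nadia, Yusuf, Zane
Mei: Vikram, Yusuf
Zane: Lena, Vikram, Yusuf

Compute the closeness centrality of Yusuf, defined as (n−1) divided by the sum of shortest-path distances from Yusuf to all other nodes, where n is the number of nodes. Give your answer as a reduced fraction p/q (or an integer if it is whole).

3/5

Distances from Yusuf: Lena:1, Mei:1, Nadia:2, Orla:3, Vikram:2, Zane:1. Sum = 10.
n = 7, so closeness = 6/10 = 3/5.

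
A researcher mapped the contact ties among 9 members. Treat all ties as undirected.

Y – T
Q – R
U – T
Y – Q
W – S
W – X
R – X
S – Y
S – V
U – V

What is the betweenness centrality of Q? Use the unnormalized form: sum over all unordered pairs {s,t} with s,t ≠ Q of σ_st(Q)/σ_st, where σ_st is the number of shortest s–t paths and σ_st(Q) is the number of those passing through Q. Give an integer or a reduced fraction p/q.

5

Pairs whose geodesics pass through Q — X–T: 1/2; X–Y: 1/2; S–R: 1/2; V–R: 1/2; U–R: 1; T–R: 1; Y–R: 1.
All other pairs contribute 0.
Summing the contributions gives betweenness(Q) = 5.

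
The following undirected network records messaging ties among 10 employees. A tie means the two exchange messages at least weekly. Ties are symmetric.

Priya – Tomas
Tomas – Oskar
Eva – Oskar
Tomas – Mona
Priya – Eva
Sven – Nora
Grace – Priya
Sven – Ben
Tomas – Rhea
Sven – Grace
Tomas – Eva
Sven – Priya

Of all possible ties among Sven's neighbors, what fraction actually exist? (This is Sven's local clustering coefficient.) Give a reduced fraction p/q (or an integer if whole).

Sven's neighbors: Ben, Grace, Nora, and Priya (k = 4).
Possible neighbor pairs: C(4,2) = 6. Edges among them: Grace–Priya → e = 1.
Clustering(Sven) = 1/6.

1/6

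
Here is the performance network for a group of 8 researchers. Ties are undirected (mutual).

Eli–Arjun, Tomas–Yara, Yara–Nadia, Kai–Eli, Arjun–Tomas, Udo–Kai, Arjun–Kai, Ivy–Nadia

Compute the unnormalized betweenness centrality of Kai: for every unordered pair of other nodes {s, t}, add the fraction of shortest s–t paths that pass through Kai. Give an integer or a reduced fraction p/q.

6

Pairs whose geodesics pass through Kai — Udo–Arjun: 1; Udo–Eli: 1; Udo–Tomas: 1; Udo–Nadia: 1; Udo–Yara: 1; Udo–Ivy: 1.
All other pairs contribute 0.
Summing the contributions gives betweenness(Kai) = 6.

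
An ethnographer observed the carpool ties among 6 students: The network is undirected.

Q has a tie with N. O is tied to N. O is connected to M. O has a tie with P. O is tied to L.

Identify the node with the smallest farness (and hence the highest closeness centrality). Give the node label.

Farness (sum of distances to all others) for each node — L:10, M:10, N:8, O:6, P:10, Q:12.
The smallest farness is 6, for O, so O has the highest closeness.

O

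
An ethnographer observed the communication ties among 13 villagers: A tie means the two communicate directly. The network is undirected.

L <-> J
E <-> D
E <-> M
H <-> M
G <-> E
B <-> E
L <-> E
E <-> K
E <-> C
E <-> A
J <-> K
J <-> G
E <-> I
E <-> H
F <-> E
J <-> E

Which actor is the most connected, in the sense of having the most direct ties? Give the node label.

E

Degrees — A:1, B:1, C:1, D:1, E:12, F:1, G:2, H:2, I:1, J:4, K:2, L:2, M:2.
The maximum is 12, attained only by E.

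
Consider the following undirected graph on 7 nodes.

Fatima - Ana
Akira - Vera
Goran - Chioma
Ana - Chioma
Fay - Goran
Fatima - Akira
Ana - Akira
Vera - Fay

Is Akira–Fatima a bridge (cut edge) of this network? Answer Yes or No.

Even without that edge, Akira still reaches Fatima via Akira – Ana – Fatima, so the network stays connected. Not a bridge.

No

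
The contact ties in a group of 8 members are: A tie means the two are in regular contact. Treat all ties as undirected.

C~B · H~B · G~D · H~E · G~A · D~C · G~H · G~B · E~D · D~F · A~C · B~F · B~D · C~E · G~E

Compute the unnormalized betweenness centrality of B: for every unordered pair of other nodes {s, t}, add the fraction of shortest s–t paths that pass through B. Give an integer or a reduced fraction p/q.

43/12

Pairs whose geodesics pass through B — H–D: 1/3; H–F: 1; H–C: 1/2; F–A: 2/4; F–G: 1/2; F–C: 1/2; G–C: 1/4.
All other pairs contribute 0.
Summing the contributions gives betweenness(B) = 43/12.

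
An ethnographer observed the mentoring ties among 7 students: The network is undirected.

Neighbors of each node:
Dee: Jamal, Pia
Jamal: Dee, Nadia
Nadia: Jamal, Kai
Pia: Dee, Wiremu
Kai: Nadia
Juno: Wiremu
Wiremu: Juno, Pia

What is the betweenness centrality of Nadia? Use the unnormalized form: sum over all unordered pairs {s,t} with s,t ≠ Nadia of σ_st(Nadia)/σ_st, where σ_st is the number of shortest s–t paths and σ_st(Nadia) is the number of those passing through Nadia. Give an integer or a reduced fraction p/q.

5

Pairs whose geodesics pass through Nadia — Juno–Kai: 1; Dee–Kai: 1; Pia–Kai: 1; Jamal–Kai: 1; Kai–Wiremu: 1.
All other pairs contribute 0.
Summing the contributions gives betweenness(Nadia) = 5.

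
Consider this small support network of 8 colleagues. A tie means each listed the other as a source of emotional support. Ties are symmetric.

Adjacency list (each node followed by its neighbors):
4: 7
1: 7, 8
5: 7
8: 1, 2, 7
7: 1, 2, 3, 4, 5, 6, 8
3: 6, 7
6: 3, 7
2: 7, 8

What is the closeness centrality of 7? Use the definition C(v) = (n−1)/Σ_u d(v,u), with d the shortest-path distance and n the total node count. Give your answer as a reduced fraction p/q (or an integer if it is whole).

Distances from 7: 1:1, 2:1, 3:1, 4:1, 5:1, 6:1, 8:1. Sum = 7.
n = 8, so closeness = 7/7 = 1.

1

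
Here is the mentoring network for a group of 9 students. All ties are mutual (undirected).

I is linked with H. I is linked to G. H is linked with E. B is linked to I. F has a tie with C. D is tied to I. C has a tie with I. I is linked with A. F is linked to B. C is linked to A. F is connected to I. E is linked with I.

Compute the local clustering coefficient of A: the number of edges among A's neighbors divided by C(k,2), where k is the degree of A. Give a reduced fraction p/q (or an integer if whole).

A's neighbors: C and I (k = 2).
Possible neighbor pairs: C(2,2) = 1. Edges among them: C–I → e = 1.
Clustering(A) = 1/1.

1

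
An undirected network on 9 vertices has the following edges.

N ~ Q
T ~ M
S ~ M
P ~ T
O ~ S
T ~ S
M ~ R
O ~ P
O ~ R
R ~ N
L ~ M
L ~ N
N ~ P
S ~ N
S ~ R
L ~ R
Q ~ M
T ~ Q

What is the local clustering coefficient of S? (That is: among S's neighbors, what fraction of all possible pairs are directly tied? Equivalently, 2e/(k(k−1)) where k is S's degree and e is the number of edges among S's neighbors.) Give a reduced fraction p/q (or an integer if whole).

S's neighbors: M, N, O, R, and T (k = 5).
Possible neighbor pairs: C(5,2) = 10. Edges among them: M–R, M–T, N–R, O–R → e = 4.
Clustering(S) = 4/10 = 2/5.

2/5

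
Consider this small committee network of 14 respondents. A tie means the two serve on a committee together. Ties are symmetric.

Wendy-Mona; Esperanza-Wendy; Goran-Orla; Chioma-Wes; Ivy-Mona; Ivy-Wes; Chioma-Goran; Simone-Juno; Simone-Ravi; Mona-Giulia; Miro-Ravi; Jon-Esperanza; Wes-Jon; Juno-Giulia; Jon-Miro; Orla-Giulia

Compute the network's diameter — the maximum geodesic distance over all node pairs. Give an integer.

Eccentricity of each node (its greatest distance to any other): Chioma:5, Esperanza:4, Giulia:4, Goran:5, Ivy:4, Jon:4, Juno:4, Miro:5, Mona:4, Orla:5, Ravi:5, Simone:5, Wendy:4, Wes:4.
The maximum eccentricity is 5, realized for instance by the pair Miro–Orla via Miro – Ravi – Simone – Juno – Giulia – Orla. So the diameter is 5.

5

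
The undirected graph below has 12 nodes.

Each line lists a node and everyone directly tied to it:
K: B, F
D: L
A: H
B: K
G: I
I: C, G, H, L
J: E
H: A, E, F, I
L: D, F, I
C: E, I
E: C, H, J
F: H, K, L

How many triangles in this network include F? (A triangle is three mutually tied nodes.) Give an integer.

0

F's neighbors are H, K, and L, but none of them are tied to each other, so no triangle contains F.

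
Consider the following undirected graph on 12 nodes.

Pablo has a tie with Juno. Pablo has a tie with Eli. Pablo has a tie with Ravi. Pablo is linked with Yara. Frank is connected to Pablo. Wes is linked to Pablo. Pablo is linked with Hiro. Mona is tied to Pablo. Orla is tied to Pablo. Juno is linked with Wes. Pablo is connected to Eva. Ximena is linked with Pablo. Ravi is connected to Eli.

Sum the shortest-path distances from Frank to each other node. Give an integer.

Distances from Frank: Eli:2, Eva:2, Hiro:2, Juno:2, Mona:2, Orla:2, Pablo:1, Ravi:2, Wes:2, Ximena:2, Yara:2.
Sum = 2 + 2 + 2 + 2 + 2 + 2 + 1 + 2 + 2 + 2 + 2 = 21.

21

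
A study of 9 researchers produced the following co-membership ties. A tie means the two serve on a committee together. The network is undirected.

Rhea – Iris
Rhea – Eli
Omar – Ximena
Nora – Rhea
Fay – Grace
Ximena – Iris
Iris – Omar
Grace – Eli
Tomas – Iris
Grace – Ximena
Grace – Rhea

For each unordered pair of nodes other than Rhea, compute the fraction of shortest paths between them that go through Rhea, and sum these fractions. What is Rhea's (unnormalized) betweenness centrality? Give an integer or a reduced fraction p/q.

23/2

Pairs whose geodesics pass through Rhea — Eli–Iris: 1; Eli–Omar: 1/2; Eli–Tomas: 1; Eli–Nora: 1; Ximena–Nora: 2/2; Grace–Iris: 1/2; Grace–Tomas: 1/2; Grace–Nora: 1; Iris–Fay: 1/2; Iris–Nora: 1; Fay–Tomas: 1/2; Fay–Nora: 1; Omar–Nora: 1; Tomas–Nora: 1.
All other pairs contribute 0.
Summing the contributions gives betweenness(Rhea) = 23/2.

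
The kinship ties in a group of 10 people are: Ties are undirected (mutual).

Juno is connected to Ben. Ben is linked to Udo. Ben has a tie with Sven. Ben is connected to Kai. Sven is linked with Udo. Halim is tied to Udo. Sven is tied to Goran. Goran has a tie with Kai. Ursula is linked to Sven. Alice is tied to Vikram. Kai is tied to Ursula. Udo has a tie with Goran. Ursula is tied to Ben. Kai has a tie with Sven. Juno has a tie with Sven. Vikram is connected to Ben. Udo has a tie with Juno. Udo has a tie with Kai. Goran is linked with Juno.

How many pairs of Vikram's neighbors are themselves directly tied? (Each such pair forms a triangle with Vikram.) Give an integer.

0

Vikram's neighbors are Alice and Ben, but none of them are tied to each other, so no triangle contains Vikram.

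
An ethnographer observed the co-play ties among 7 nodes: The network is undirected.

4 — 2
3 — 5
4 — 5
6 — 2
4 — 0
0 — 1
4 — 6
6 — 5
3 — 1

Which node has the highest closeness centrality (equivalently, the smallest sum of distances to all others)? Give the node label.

Farness (sum of distances to all others) for each node — 0:10, 1:12, 2:12, 3:11, 4:8, 5:9, 6:10.
The smallest farness is 8, for 4, so 4 has the highest closeness.

4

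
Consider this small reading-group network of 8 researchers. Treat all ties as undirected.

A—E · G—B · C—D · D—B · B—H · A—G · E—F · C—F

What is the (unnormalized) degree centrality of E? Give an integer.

E is directly tied to A and F. That is 2 neighbors, so the degree of E is 2.

2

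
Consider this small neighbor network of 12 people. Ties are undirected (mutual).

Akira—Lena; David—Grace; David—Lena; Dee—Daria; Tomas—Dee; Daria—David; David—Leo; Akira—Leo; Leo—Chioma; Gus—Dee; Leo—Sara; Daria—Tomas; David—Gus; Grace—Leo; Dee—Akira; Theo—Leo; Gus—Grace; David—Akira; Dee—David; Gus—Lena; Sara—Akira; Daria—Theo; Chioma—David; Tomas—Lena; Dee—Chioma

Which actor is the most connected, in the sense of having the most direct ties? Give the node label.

Degrees — Akira:5, Chioma:3, Daria:4, David:8, Dee:6, Grace:3, Gus:4, Lena:4, Leo:6, Sara:2, Theo:2, Tomas:3.
The maximum is 8, attained only by David.

David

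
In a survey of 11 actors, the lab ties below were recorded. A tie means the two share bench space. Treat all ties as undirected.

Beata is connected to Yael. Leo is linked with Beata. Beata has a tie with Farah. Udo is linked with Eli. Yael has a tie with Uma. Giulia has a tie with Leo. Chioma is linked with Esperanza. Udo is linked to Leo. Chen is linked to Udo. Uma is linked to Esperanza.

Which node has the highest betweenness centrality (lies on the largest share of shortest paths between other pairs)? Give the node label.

Beata

Unnormalized betweenness of each node: Beata:29, Chen:0, Chioma:0, Eli:0, Esperanza:9, Farah:0, Giulia:0, Leo:27, Udo:17, Uma:16, Yael:21.
Beata has the largest value, 29, making it the main broker — the node through which the most shortest paths run.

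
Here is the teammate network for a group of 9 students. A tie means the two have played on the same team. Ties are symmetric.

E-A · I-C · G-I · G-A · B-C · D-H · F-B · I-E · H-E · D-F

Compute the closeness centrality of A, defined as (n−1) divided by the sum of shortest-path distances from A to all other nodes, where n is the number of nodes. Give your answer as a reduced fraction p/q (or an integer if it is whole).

2/5

Distances from A: B:4, C:3, D:3, E:1, F:4, G:1, H:2, I:2. Sum = 20.
n = 9, so closeness = 8/20 = 2/5.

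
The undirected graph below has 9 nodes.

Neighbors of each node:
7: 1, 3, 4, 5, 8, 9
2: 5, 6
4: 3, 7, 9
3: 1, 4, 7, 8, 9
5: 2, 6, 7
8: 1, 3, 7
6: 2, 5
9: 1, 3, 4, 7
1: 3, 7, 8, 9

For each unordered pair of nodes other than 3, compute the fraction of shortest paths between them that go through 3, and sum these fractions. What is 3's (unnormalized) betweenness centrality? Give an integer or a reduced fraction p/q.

7/6

Pairs whose geodesics pass through 3 — 9–8: 1/3; 8–4: 1/2; 1–4: 1/3.
All other pairs contribute 0.
Summing the contributions gives betweenness(3) = 7/6.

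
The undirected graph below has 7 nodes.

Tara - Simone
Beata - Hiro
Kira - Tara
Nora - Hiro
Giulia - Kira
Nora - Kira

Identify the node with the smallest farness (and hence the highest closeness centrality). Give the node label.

Kira

Farness (sum of distances to all others) for each node — Beata:19, Giulia:15, Hiro:14, Kira:10, Nora:11, Simone:18, Tara:13.
The smallest farness is 10, for Kira, so Kira has the highest closeness.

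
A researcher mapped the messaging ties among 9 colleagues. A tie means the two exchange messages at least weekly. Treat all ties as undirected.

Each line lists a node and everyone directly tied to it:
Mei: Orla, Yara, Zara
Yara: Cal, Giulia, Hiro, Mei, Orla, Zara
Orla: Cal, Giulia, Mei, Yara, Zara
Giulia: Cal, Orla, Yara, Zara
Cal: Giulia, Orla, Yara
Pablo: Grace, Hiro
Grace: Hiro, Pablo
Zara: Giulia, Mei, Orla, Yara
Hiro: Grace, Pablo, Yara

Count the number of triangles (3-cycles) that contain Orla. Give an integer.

Orla's neighbors: Cal, Giulia, Mei, Yara, and Zara.
Neighbor pairs that are themselves tied: Orla–Cal–Giulia; Orla–Cal–Yara; Orla–Giulia–Yara; Orla–Giulia–Zara; Orla–Mei–Yara; Orla–Mei–Zara; Orla–Yara–Zara. Each forms one triangle with Orla, for 7 in total.

7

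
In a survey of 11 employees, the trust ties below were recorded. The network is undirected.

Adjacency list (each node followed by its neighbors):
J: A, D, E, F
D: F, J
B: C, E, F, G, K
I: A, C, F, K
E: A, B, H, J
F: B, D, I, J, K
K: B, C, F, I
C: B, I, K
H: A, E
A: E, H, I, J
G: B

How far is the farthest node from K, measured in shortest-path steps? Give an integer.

Distances from K: A:2, B:1, C:1, D:2, E:2, F:1, G:2, H:3, I:1, J:2.
The largest is 3 (to H), so the eccentricity of K is 3.

3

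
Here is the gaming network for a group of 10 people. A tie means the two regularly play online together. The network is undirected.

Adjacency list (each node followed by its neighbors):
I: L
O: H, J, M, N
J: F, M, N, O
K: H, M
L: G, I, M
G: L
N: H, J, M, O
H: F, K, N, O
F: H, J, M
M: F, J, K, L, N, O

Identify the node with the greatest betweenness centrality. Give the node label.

M

Unnormalized betweenness of each node: F:4/3, G:0, H:13/6, I:0, J:2/3, K:1, L:15, M:127/6, N:4/3, O:4/3.
M has the largest value, 127/6, making it the main broker — the node through which the most shortest paths run.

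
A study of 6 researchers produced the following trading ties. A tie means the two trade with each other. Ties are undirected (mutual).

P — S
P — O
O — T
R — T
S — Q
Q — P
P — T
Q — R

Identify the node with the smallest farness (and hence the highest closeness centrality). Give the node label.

P

Farness (sum of distances to all others) for each node — O:8, P:6, Q:7, R:8, S:8, T:7.
The smallest farness is 6, for P, so P has the highest closeness.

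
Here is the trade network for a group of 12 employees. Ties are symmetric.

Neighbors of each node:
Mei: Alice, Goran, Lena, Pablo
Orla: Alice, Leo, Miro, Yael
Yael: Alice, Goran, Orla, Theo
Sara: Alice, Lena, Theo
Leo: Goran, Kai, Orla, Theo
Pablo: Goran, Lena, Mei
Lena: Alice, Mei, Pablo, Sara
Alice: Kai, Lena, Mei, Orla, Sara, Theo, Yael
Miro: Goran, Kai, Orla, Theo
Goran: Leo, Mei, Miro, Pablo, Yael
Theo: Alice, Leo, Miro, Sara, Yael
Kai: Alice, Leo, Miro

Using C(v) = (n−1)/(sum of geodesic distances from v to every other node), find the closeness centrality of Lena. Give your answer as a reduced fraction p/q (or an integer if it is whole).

Distances from Lena: Alice:1, Goran:2, Kai:2, Leo:3, Mei:1, Miro:3, Orla:2, Pablo:1, Sara:1, Theo:2, Yael:2. Sum = 20.
n = 12, so closeness = 11/20.

11/20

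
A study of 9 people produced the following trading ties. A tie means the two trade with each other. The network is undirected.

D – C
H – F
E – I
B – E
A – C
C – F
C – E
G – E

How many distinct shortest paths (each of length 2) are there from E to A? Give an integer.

1

The shortest distance is 2, and the only length-2 path is E–C–A. So there is exactly 1 shortest path.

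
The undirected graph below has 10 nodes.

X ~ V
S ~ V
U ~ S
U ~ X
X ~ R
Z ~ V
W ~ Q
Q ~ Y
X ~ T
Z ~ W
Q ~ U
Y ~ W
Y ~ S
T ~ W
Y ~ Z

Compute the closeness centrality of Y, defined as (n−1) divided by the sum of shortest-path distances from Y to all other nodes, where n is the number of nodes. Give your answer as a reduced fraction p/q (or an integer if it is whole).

9/17

Distances from Y: Q:1, R:4, S:1, T:2, U:2, V:2, W:1, X:3, Z:1. Sum = 17.
n = 10, so closeness = 9/17.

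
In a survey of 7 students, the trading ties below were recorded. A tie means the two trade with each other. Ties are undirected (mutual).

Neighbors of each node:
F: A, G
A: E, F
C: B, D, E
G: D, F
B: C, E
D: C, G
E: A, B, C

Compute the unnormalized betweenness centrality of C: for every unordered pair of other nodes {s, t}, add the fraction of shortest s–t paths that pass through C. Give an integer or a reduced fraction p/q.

Pairs whose geodesics pass through C — G–B: 1; G–E: 1/2; D–B: 1; D–E: 1; D–A: 1/2.
All other pairs contribute 0.
Summing the contributions gives betweenness(C) = 4.

4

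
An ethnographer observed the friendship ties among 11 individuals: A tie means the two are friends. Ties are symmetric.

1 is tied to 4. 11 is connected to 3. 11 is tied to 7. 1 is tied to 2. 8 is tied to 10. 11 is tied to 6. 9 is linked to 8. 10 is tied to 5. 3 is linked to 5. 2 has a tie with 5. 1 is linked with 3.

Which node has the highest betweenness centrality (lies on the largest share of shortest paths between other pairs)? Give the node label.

3

Unnormalized betweenness of each node: 1:11, 2:4, 3:25, 4:0, 5:23, 6:0, 7:0, 8:9, 9:0, 10:16, 11:17.
3 has the largest value, 25, making it the main broker — the node through which the most shortest paths run.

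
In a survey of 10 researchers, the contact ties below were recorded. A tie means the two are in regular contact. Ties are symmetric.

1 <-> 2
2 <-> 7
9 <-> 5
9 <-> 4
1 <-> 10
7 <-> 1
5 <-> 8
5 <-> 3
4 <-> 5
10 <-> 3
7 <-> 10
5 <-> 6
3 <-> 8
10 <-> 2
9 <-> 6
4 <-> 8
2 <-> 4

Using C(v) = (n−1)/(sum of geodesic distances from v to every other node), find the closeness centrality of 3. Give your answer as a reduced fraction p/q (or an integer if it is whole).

3/5

Distances from 3: 1:2, 2:2, 4:2, 5:1, 6:2, 7:2, 8:1, 9:2, 10:1. Sum = 15.
n = 10, so closeness = 9/15 = 3/5.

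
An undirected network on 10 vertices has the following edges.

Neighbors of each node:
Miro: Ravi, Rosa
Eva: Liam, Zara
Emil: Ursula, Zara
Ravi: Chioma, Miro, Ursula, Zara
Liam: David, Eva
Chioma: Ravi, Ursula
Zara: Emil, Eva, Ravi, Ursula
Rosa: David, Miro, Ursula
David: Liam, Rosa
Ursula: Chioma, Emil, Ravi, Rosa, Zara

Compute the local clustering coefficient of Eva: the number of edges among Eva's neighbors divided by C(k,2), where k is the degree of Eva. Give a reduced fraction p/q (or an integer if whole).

Eva's neighbors: Liam and Zara (k = 2).
Possible neighbor pairs: C(2,2) = 1. Edges among them: none → e = 0.
Clustering(Eva) = 0/1.

0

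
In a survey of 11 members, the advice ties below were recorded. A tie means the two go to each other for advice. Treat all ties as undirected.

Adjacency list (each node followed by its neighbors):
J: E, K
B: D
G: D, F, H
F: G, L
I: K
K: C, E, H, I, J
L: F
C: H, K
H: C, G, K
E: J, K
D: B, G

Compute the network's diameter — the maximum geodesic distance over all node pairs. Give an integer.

Eccentricity of each node (its greatest distance to any other): B:5, C:4, D:4, E:5, F:4, G:3, H:3, I:5, J:5, K:4, L:5.
The maximum eccentricity is 5, realized for instance by the pair B–J via B – D – G – H – K – J. So the diameter is 5.

5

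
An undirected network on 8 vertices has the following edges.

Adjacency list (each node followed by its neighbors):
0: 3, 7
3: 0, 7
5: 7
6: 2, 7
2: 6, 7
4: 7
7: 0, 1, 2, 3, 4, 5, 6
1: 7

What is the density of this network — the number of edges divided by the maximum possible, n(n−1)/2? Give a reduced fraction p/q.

There are 9 edges and 8 nodes, so the maximum possible is C(8,2) = 28.
Density = 9/28.

9/28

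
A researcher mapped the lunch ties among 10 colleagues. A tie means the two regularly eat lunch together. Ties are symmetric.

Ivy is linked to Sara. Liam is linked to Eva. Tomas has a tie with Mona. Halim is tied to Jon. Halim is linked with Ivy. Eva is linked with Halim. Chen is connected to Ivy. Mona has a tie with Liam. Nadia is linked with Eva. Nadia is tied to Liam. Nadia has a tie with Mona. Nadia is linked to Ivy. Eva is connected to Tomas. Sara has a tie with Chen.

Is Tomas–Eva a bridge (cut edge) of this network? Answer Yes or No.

No

Even without that edge, Tomas still reaches Eva via Tomas – Mona – Liam – Eva, so the network stays connected. Not a bridge.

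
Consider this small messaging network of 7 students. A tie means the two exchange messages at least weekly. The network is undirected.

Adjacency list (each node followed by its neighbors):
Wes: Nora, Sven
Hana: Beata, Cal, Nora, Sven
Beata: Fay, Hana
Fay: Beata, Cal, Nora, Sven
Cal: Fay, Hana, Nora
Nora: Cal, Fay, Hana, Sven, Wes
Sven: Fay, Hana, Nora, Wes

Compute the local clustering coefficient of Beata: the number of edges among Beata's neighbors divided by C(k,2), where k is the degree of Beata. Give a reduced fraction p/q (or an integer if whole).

Beata's neighbors: Fay and Hana (k = 2).
Possible neighbor pairs: C(2,2) = 1. Edges among them: none → e = 0.
Clustering(Beata) = 0/1.

0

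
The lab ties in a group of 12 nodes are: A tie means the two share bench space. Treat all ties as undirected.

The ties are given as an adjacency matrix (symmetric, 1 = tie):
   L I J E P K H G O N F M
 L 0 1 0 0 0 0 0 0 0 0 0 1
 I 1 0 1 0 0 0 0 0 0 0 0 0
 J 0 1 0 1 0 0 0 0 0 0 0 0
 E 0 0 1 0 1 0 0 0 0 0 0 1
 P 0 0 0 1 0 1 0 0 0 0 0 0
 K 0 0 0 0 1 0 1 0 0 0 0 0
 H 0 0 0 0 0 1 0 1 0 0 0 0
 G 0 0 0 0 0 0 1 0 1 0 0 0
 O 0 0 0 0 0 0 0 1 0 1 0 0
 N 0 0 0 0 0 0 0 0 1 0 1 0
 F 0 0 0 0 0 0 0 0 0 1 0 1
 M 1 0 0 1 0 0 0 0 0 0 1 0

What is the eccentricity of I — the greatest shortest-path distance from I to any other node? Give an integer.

6

Distances from I: E:2, F:3, G:6, H:5, J:1, K:4, L:1, M:2, N:4, O:5, P:3.
The largest is 6 (to G), so the eccentricity of I is 6.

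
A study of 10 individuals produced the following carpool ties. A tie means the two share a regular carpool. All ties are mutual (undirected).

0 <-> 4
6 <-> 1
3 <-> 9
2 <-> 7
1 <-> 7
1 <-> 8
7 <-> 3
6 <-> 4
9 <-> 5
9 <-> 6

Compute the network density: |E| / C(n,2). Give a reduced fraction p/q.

There are 10 edges and 10 nodes, so the maximum possible is C(10,2) = 45.
Density = 10/45 = 2/9.

2/9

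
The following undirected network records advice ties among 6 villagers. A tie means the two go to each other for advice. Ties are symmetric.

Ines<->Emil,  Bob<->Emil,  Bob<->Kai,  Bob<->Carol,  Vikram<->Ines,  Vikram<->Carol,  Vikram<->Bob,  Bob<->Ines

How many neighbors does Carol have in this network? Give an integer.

2

Carol is directly tied to Bob and Vikram. That is 2 neighbors, so the degree of Carol is 2.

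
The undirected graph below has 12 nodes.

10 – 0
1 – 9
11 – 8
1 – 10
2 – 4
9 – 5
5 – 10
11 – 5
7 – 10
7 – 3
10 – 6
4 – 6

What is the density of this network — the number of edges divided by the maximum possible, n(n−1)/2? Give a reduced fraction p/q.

2/11

There are 12 edges and 12 nodes, so the maximum possible is C(12,2) = 66.
Density = 12/66 = 2/11.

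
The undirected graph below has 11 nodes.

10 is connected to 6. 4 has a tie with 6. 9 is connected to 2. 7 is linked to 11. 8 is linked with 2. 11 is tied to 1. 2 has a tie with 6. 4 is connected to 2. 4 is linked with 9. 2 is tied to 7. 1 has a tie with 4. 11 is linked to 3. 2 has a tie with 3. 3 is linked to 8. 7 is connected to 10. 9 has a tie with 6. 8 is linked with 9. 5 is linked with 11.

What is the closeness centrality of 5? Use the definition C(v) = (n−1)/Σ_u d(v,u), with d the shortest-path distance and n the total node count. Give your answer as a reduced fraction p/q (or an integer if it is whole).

10/27

Distances from 5: 1:2, 2:3, 3:2, 4:3, 6:4, 7:2, 8:3, 9:4, 10:3, 11:1. Sum = 27.
n = 11, so closeness = 10/27.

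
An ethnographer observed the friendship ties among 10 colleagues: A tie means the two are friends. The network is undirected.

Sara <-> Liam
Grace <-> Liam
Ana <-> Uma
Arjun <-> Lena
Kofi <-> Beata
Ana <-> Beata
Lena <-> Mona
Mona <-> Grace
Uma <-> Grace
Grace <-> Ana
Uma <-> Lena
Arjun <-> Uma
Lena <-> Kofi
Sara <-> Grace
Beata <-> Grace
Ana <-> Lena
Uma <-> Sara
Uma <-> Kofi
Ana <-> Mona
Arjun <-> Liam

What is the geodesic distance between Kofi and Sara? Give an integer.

One shortest route is Kofi – Uma – Sara, which uses 2 edges, and Kofi and Sara are not directly tied, so nothing shorter exists. So d(Kofi,Sara) = 2.

2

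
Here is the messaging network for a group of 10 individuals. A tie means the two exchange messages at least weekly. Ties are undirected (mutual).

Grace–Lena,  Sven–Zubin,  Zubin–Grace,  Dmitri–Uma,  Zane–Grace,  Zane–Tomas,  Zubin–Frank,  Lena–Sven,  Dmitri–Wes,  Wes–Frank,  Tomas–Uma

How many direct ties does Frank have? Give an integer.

Frank is directly tied to Wes and Zubin. That is 2 neighbors, so the degree of Frank is 2.

2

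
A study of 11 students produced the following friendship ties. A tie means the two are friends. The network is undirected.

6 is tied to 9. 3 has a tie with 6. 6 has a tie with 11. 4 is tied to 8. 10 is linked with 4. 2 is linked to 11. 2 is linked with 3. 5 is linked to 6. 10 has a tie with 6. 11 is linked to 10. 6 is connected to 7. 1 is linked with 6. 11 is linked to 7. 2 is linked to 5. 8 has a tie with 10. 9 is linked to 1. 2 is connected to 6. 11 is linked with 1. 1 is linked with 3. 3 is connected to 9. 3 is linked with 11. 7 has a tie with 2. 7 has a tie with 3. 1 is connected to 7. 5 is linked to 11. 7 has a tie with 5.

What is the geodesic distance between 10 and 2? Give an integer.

2

One shortest route is 10 – 6 – 2, which uses 2 edges, and 10 and 2 are not directly tied, so nothing shorter exists. So d(10,2) = 2.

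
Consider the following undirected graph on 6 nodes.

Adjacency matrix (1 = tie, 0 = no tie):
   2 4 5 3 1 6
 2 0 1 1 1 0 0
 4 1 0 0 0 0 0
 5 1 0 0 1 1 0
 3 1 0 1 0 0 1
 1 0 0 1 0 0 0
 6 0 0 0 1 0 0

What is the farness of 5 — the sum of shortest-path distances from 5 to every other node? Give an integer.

Distances from 5: 1:1, 2:1, 3:1, 4:2, 6:2.
Sum = 1 + 1 + 1 + 2 + 2 = 7.

7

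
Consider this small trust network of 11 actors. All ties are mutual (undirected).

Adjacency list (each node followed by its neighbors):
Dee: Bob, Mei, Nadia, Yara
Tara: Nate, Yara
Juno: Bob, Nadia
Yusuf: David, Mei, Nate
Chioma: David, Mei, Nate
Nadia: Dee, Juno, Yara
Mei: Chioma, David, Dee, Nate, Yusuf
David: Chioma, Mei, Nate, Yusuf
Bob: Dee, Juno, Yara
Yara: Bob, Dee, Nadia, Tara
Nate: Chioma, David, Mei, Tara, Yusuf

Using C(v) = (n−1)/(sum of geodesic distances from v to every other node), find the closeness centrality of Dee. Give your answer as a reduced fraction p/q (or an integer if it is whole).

Distances from Dee: Bob:1, Chioma:2, David:2, Juno:2, Mei:1, Nadia:1, Nate:2, Tara:2, Yara:1, Yusuf:2. Sum = 16.
n = 11, so closeness = 10/16 = 5/8.

5/8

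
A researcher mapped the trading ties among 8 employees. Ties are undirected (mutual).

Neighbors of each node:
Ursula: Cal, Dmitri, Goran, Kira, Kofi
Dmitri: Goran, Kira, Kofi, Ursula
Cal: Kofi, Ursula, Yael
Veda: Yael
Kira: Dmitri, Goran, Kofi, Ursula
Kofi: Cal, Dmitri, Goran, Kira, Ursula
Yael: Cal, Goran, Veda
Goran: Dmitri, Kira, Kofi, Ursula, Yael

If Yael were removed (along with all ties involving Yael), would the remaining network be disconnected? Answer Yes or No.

Yes

Removing Yael leaves {Cal, Dmitri, Goran, Kira, Kofi, and Ursula} with no path to {Veda}, so the network splits into 2 components. Yael is a cut vertex.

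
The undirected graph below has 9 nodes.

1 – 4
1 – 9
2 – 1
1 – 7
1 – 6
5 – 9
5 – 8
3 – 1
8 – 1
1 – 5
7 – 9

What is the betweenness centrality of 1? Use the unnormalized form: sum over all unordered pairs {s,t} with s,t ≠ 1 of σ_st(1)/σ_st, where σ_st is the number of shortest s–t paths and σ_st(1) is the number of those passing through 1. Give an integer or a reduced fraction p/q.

24

Pairs whose geodesics pass through 1 — 7–8: 1; 7–5: 1/2; 7–2: 1; 7–6: 1; 7–3: 1; 7–4: 1; 8–9: 1/2; 8–2: 1; 8–6: 1; 8–3: 1; 8–4: 1; 9–2: 1; 9–6: 1; 9–3: 1 … (+11 more pairs).
All other pairs contribute 0.
Summing the contributions gives betweenness(1) = 24.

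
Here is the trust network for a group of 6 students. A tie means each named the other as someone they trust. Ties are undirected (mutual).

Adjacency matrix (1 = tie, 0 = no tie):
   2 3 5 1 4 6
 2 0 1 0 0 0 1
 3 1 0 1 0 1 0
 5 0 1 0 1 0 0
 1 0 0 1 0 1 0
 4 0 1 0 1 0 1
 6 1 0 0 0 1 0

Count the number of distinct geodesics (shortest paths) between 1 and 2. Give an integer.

3

The shortest distance is 3. The length-3 paths are: 1–5–3–2; 1–4–3–2; 1–4–6–2.
That gives 3 distinct shortest paths.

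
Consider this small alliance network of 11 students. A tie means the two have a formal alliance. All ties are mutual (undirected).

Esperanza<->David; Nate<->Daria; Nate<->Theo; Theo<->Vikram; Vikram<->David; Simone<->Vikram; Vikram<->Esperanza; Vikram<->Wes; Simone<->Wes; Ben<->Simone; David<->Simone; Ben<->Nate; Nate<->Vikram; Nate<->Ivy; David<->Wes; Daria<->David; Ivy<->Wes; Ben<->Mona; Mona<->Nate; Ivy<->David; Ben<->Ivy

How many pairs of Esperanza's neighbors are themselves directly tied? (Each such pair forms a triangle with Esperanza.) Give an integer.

Esperanza's neighbors: David and Vikram.
Neighbor pairs that are themselves tied: Esperanza–David–Vikram. Each forms one triangle with Esperanza, for 1 in total.

1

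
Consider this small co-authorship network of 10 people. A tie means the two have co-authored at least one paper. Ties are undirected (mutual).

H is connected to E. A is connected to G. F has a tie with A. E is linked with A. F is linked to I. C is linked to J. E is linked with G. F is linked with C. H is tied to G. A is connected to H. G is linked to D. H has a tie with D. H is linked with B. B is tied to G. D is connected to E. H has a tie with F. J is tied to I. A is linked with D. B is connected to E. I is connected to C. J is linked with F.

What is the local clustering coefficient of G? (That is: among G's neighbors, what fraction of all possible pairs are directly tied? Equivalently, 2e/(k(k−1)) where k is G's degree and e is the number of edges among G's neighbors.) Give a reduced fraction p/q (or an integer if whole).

G's neighbors: A, B, D, E, and H (k = 5).
Possible neighbor pairs: C(5,2) = 10. Edges among them: A–D, A–E, A–H, B–E, B–H, D–E, D–H, E–H → e = 8.
Clustering(G) = 8/10 = 4/5.

4/5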